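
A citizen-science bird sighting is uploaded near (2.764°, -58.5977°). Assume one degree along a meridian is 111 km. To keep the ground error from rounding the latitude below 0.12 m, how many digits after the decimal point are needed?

One degree of latitude covers 111000 m.
With N decimal places the half-ulp bound is 0.5·10⁻ᴺ°, or 0.5·10⁻ᴺ × 111000 m on the ground.
Need 0.5 × 111000 × 10⁻ᴺ ≤ 0.12 → 10⁻ᴺ ≤ 2.162e-06, so N ≥ 5.67.
So 6 decimal places suffice (0.0555 m); 5 would allow up to 0.555 m.

6 decimal places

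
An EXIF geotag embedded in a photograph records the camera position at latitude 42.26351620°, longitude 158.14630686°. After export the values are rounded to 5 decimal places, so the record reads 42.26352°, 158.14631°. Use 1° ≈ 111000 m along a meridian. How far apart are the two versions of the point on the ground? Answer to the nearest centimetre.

49 centimetres

The latitude changed by -0.00000380° and the longitude by -0.00000314°.
N–S: -0.00000380° × 111000 m/° = -0.4218 m.
East–west at this latitude: -0.00000314° × 111000 × cos 42.2635° ≈ -0.00000314 × 82146.6 = -0.25794 m.
Hypotenuse of the two orthogonal shifts: √(0.4218² + 0.25794²) = 0.494417 m.
That is 0.494417 m = 49.442 cm.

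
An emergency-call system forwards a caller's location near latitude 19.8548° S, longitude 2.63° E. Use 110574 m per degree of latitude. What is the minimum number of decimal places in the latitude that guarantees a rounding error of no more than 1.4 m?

One degree of latitude covers 110574 m.
Rounding to N decimal places gives at most 0.5 × 10⁻ᴺ degrees of error, i.e. 0.5 × 10⁻ᴺ × 110574 m.
Setting 55287 × 10⁻ᴺ ≤ 1.4 gives 10ᴺ ≥ 3.949e+04, i.e. N ≥ 4.60.
At 4 places the error can reach 5.53 m, but 5 places keeps it to 0.553 m.

5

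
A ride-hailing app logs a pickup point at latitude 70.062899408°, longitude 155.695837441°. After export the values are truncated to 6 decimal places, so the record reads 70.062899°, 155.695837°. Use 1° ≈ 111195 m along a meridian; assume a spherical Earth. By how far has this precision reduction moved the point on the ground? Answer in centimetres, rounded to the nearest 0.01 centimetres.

4.84 centimetres

Δlat = 70.062899408 − 70.062899 = +0.000000408°; Δlon = 155.695837441 − 155.695837 = +0.000000441°.
N–S: 0.000000408° × 111195 m/° = 0.0453676 m.
E–W at 70.0629°: 0.000000441° × 111195 × cos 70.0629° = 0.000000441 × 111195 × 0.3410 ≈ 0.016721 m.
Combined displacement = (0.0453676² + 0.016721²)^½ ≈ 0.0483509 m.
That is 0.0483509 m = 4.8351 cm.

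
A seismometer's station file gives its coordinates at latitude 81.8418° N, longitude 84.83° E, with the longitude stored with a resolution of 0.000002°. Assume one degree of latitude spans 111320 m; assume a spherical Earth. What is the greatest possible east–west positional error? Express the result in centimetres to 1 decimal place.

With a 0.000002° grid the true value lies within half a step, ±0.000002°/2 = ±1e-06°, of the stored one.
At latitude 81.8418° a degree of longitude spans 111320 m × cos 81.8418° = 111320 × 0.1419 ≈ 15797.1 m.
Maximum E–W displacement: 1e-06 × 15797.1 = 0.0157971 m.
That is 0.0157971 m = 1.5797 cm.

1.6 centimetres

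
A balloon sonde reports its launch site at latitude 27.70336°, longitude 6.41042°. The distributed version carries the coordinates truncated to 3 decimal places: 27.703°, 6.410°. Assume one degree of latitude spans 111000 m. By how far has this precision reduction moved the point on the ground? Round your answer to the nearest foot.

Δlat = 27.70336 − 27.703 = +0.00036°; Δlon = 6.41042 − 6.410 = +0.00042°.
North–south shift: 0.00036 × 111000 = 39.96 m.
East–west at this latitude: 0.00042° × 111000 × cos 27.703° ≈ 0.00042 × 98276 = 41.2759 m.
Distance: √(39.96² + 41.2759²) ≈ 57.45 m.
In feet: 57.45 m ÷ 0.3048 ≈ 188.48 ft.

188 feet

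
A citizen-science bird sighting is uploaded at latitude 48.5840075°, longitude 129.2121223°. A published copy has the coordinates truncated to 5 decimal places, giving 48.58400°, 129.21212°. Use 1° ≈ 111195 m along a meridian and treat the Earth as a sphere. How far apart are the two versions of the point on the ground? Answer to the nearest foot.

3 feet

Δlat = 48.5840075 − 48.58400 = +0.0000075°; Δlon = 129.2121223 − 129.21212 = +0.0000023°.
N–S: 0.0000075° × 111195 m/° = 0.833962 m.
E–W at 48.584°: 0.0000023° × 111195 × cos 48.584° = 0.0000023 × 111195 × 0.6615 ≈ 0.169183 m.
Combined displacement = (0.833962² + 0.169183²)^½ ≈ 0.85095 m.
In feet: 0.85095 m ÷ 0.3048 ≈ 2.7918 ft.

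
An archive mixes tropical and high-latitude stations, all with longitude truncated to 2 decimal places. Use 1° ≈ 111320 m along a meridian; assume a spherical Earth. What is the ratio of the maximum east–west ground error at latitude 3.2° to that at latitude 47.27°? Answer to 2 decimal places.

1.47

Truncating at 2 decimal places can drop up to a full unit in the last place, so the longitude may be off by as much as 0.01°.
Error at 3.2° = 0.01° × 111320 × cos 3.2° ≈ 1113.2 × 0.9984 = 1111.5 m.
Error at 47.27° = 0.01° × 111320 × cos 47.27° ≈ 1113.2 × 0.6785 = 755.36 m.
The ratio reduces to cos 3.2° / cos 47.27° = 0.9984/0.6785 ≈ 1.4714.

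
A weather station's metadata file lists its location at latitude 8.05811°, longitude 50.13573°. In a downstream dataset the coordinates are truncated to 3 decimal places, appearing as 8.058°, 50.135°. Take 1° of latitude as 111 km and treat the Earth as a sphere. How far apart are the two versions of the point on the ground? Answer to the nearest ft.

The latitude changed by +0.00011° and the longitude by +0.00073°.
North–south shift: 0.00011 × 111000 = 12.21 m.
East–west at this latitude: 0.00073° × 111000 × cos 8.058° ≈ 0.00073 × 109904 = 80.23 m.
Hypotenuse of the two orthogonal shifts: √(12.21² + 80.23²) = 81.1538 m.
Converting: 81.1538 m × 3.2808 ft/m ≈ 266.25 ft.

266 ft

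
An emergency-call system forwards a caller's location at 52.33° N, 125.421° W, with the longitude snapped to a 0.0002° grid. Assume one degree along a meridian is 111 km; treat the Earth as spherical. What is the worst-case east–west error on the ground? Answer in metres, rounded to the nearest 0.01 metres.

With a 0.0002° grid the true value lies within half a step, ±0.0002°/2 = ±0.0001°, of the stored one.
Parallels shrink by cos φ, so at 52.33° a degree of longitude is 111000 × 0.6111 ≈ 67833.5 m.
So at most 0.0001° × 67833.5 ≈ 6.78335 m east–west.

6.78 metres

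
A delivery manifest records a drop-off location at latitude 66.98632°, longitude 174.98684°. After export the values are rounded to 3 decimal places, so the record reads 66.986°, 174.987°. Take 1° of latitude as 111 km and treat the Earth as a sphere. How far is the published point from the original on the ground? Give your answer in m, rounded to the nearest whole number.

The latitude changed by +0.00032° and the longitude by -0.00016°.
North–south shift: 0.00032 × 111000 = 35.52 m.
East–west at this latitude: -0.00016° × 111000 × cos 66.986° ≈ -0.00016 × 43396.1 = -6.94338 m.
Distance: √(35.52² + 6.94338²) ≈ 36.1923 m.

36 m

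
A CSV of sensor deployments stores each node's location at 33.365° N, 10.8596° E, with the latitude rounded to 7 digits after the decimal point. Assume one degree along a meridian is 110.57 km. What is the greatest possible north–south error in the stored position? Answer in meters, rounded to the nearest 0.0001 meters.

0.0055 meters

Rounding to 7 decimal places leaves the latitude within ±5e-08° of the true value.
Along the meridian that is 5e-08° × 110570 m/° = 0.0055285 m.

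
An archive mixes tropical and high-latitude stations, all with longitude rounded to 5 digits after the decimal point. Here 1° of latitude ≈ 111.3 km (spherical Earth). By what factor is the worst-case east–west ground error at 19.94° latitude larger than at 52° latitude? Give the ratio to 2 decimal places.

Rounding to 5 decimal places leaves the longitude within ±5e-06° of the true value.
At 19.94°: 5e-06° × 111300 × cos 19.94° = 5e-06 × 111300 × 0.9401 ≈ 0.52314 m.
At 52°: 5e-06° × 111300 × cos 52° = 5e-06 × 111300 × 0.6157 ≈ 0.34262 m.
Ratio: 0.52314 / 0.34262 = cos 19.94° / cos 52° ≈ 1.5269.

1.53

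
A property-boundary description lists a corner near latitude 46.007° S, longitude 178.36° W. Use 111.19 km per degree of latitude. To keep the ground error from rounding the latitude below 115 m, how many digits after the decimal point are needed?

One degree of latitude covers 111190 m.
With N decimal places the half-ulp bound is 0.5·10⁻ᴺ°, or 0.5·10⁻ᴺ × 111190 m on the ground.
Setting 55595 × 10⁻ᴺ ≤ 115 gives 10ᴺ ≥ 483.4, i.e. N ≥ 2.68.
At 2 places the error can reach 556 m, but 3 places keeps it to 55.6 m.

3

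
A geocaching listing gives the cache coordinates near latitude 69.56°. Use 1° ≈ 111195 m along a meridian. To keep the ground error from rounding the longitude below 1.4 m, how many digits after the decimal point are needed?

At 69.56° one degree of longitude covers 111195 × cos 69.56° ≈ 111195 × 0.3492 ≈ 38832.2 m.
N decimal places → at most half a unit in the last place, 0.5 × 10⁻ᴺ° = 38832.2/2 × 10⁻ᴺ m.
Setting 19416.1 × 10⁻ᴺ ≤ 1.4 gives 10ᴺ ≥ 1.387e+04, i.e. N ≥ 4.14.
At 4 places the error can reach 1.94 m, but 5 places keeps it to 0.194 m.

5 decimal places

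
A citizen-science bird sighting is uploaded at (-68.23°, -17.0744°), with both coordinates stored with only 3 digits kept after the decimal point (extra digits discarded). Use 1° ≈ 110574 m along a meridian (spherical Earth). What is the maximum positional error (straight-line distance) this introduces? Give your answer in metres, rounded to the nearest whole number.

118 metres

Truncating at 3 decimal places can drop up to a full unit in the last place, so each coordinate may be off by as much as 0.001°.
Latitude error → 0.001 × 110574 = 110.574 m along the meridian.
E–W at 68.23°: 0.001° × 110574 × cos 68.23° = 0.001 × 110574 × 0.3709 ≈ 41.0099 m.
The two errors are perpendicular, so the maximum displacement is √(110.574² + 41.0099²) ≈ 117.934 m.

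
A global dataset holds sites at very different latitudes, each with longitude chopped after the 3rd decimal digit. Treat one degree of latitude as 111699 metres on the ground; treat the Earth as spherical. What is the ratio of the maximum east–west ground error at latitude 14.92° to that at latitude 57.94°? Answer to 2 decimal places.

1.82

Truncating at 3 decimal places can drop up to a full unit in the last place, so the longitude may be off by as much as 0.001°.
At 14.92°: 0.001° × 111699 × cos 14.92° = 0.001 × 111699 × 0.9663 ≈ 107.93 m.
At 57.94°: 0.001° × 111699 × cos 57.94° = 0.001 × 111699 × 0.5308 ≈ 59.291 m.
The ratio reduces to cos 14.92° / cos 57.94° = 0.9663/0.5308 ≈ 1.8204.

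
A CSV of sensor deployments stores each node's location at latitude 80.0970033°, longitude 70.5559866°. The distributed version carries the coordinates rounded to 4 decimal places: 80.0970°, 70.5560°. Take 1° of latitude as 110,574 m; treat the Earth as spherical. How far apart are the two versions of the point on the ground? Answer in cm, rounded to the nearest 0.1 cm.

The latitude changed by +0.0000033° and the longitude by -0.0000134°.
North–south shift: 0.0000033 × 110574 = 0.364894 m.
E–W at 80.097°: -0.0000134° × 110574 × cos 80.097° = -0.0000134 × 110574 × 0.1720 ≈ -0.254822 m.
Hypotenuse of the two orthogonal shifts: √(0.364894² + 0.254822²) = 0.445064 m.
That is 0.445064 m = 44.506 cm.

44.5 cm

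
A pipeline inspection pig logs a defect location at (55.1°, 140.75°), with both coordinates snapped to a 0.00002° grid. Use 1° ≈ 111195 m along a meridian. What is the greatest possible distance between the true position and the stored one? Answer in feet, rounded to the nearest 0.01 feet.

4.20 feet

With a 0.00002° grid the true value lies within half a step, ±0.00002°/2 = ±1e-05°, of the stored one.
N–S: 1e-05° × 111195 m/° = 1.11195 m.
E–W at 55.1°: 1e-05° × 111195 × cos 55.1° = 1e-05 × 111195 × 0.5721 ≈ 0.636198 m.
Worst case both components are at the extreme and orthogonal: √(1.11195² + 0.636198²) ≈ 1.28109 m.
Converting: 1.28109 m × 3.2808 ft/m ≈ 4.203 ft.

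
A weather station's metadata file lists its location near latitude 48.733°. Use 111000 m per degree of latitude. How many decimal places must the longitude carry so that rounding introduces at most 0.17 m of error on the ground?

At 48.733° one degree of longitude covers 111000 × cos 48.733° ≈ 111000 × 0.6596 ≈ 73212.1 m.
With N decimal places the half-ulp bound is 0.5·10⁻ᴺ°, or 0.5·10⁻ᴺ × 73212.1 m on the ground.
Need 0.5 × 73212.1 × 10⁻ᴺ ≤ 0.17 → 10⁻ᴺ ≤ 4.644e-06, so N ≥ 5.33.
At 5 places the error can reach 0.366 m, but 6 places keeps it to 0.0366 m.

6 decimal places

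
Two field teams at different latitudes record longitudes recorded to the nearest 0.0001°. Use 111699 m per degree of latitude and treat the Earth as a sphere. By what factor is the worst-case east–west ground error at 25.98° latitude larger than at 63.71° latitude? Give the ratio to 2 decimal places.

Rounding to 4 decimal places leaves the longitude within ±5e-05° of the true value.
Error at 25.98° = 5e-05° × 111699 × cos 25.98° ≈ 5.585 × 0.8989 = 5.0206 m.
Error at 63.71° = 5e-05° × 111699 × cos 63.71° ≈ 5.585 × 0.4429 = 2.4737 m.
Ratio: 5.0206 / 2.4737 = cos 25.98° / cos 63.71° ≈ 2.0296.

2.03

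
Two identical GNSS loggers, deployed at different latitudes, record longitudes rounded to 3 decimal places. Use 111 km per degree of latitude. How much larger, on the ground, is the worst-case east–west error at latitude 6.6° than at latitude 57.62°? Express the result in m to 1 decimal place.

25.4 m

Rounding to 3 decimal places leaves the longitude within ±0.0005° of the true value.
Error at 6.6° = 0.0005° × 111000 × cos 6.6° ≈ 55.5 × 0.9934 = 55.132 m.
Error at 57.62° = 0.0005° × 111000 × cos 57.62° ≈ 55.5 × 0.5355 = 29.722 m.
Difference: 55.132 − 29.722 = 25.41 m.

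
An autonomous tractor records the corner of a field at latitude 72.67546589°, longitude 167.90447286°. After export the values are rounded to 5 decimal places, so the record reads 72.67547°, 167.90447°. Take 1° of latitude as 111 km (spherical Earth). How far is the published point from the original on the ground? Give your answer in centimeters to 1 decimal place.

46.6 centimeters

Δlat = 72.67546589 − 72.67547 = -0.00000411°; Δlon = 167.90447286 − 167.90447 = +0.00000286°.
N–S: -0.00000411° × 111000 m/° = -0.45621 m.
E–W at 72.6755°: 0.00000286° × 111000 × cos 72.6755° = 0.00000286 × 111000 × 0.2978 ≈ 0.0945344 m.
Distance: √(0.45621² + 0.0945344²) ≈ 0.465902 m.
That is 0.465902 m = 46.59 cm.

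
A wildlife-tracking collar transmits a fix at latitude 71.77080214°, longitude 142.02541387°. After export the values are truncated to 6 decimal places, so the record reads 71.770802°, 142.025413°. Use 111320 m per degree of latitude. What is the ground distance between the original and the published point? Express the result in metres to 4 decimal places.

0.0341 metres

The latitude changed by +0.00000014° and the longitude by +0.00000087°.
N–S: 0.00000014° × 111320 m/° = 0.0155848 m.
E–W at 71.7708°: 0.00000087° × 111320 × cos 71.7708° = 0.00000087 × 111320 × 0.3128 ≈ 0.030296 m.
Hypotenuse of the two orthogonal shifts: √(0.0155848² + 0.030296²) = 0.0340696 m.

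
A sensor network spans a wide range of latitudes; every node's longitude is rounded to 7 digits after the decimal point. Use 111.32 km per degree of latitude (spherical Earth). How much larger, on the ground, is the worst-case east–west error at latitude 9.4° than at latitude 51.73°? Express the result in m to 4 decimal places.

Rounding to 7 decimal places leaves the longitude within ±5e-08° of the true value.
Error at 9.4° = 5e-08° × 111320 × cos 9.4° ≈ 0.005566 × 0.9866 = 0.0054913 m.
At 51.73°: 5e-08° × 111320 × cos 51.73° = 5e-08 × 111320 × 0.6194 ≈ 0.0034474 m.
Difference: 0.0054913 − 0.0034474 = 0.0020439 m.

0.0020 m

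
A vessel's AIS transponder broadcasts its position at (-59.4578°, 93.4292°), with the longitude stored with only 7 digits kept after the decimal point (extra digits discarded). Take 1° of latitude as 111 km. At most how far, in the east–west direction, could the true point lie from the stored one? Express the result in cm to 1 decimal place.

Truncating at 7 decimal places can drop up to a full unit in the last place, so the longitude may be off by as much as 1e-07°.
At latitude 59.4578° a degree of longitude spans 111000 m × cos 59.4578° = 111000 × 0.5082 ≈ 56407.2 m.
Maximum E–W displacement: 1e-07 × 56407.2 = 0.00564072 m.
That is 0.00564072 m = 0.56407 cm.

0.6 cm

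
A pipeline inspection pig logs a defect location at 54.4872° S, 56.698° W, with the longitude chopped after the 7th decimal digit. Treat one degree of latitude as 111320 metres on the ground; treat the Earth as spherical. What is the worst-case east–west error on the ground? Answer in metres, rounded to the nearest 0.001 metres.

0.006 metres

Truncating at 7 decimal places can drop up to a full unit in the last place, so the longitude may be off by as much as 1e-07°.
At latitude 54.4872° a degree of longitude spans 111320 m × cos 54.4872° = 111320 × 0.5809 ≈ 64664.1 m.
So at most 1e-07° × 64664.1 ≈ 0.00646641 m east–west.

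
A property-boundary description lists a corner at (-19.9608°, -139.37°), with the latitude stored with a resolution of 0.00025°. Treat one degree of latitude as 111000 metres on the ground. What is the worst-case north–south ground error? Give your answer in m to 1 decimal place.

13.9 m

With a 0.00025° grid the true value lies within half a step, ±0.00025°/2 = ±0.000125°, of the stored one.
North–south distance: 0.000125° × 111000 m/° = 13.875 m.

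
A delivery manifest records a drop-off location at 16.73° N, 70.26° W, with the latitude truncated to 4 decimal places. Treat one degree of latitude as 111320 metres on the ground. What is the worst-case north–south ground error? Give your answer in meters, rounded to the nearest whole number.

Truncating at 4 decimal places can drop up to a full unit in the last place, so the latitude may be off by as much as 0.0001°.
So the N–S error is at most 0.0001 × 111320 = 11.132 m.

11 meters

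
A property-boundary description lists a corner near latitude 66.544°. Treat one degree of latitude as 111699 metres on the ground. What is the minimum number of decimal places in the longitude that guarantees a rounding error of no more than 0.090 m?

At 66.544° one degree of longitude covers 111699 × cos 66.544° ≈ 111699 × 0.3980 ≈ 44461.2 m.
With N decimal places the half-ulp bound is 0.5·10⁻ᴺ°, or 0.5·10⁻ᴺ × 44461.2 m on the ground.
Setting 22230.6 × 10⁻ᴺ ≤ 0.090 gives 10ᴺ ≥ 2.47e+05, i.e. N ≥ 5.39.
So 6 decimal places suffice (0.0222 m); 5 would allow up to 0.222 m.

6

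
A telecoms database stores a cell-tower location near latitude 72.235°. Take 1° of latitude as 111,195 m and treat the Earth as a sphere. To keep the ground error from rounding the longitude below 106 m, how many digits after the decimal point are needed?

At 72.235° one degree of longitude covers 111195 × cos 72.235° ≈ 111195 × 0.3051 ≈ 33927.1 m.
N decimal places → at most half a unit in the last place, 0.5 × 10⁻ᴺ° = 33927.1/2 × 10⁻ᴺ m.
Setting 16963.6 × 10⁻ᴺ ≤ 106 gives 10ᴺ ≥ 160, i.e. N ≥ 2.20.
So 3 decimal places suffice (17 m); 2 would allow up to 170 m.

3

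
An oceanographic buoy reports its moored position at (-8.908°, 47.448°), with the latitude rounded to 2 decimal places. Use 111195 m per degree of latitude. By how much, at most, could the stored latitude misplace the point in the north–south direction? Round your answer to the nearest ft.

Rounding to 2 decimal places leaves the latitude within ±0.005° of the true value.
Along the meridian that is 0.005° × 111195 m/° = 555.975 m.
In feet: 555.975 m ÷ 0.3048 ≈ 1824.1 ft.

1824 ft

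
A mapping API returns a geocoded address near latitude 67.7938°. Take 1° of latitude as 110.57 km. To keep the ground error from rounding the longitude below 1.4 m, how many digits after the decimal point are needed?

5 decimal places

At 67.7938° one degree of longitude covers 110570 × cos 67.7938° ≈ 110570 × 0.3779 ≈ 41788.9 m.
With N decimal places the half-ulp bound is 0.5·10⁻ᴺ°, or 0.5·10⁻ᴺ × 41788.9 m on the ground.
Need 0.5 × 41788.9 × 10⁻ᴺ ≤ 1.4 → 10⁻ᴺ ≤ 6.700e-05, so N ≥ 4.17.
At 4 places the error can reach 2.09 m, but 5 places keeps it to 0.209 m.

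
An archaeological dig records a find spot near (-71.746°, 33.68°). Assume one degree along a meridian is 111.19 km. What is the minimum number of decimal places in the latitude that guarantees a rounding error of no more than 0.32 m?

6 decimal places

One degree of latitude covers 111190 m.
With N decimal places the half-ulp bound is 0.5·10⁻ᴺ°, or 0.5·10⁻ᴺ × 111190 m on the ground.
Need 0.5 × 111190 × 10⁻ᴺ ≤ 0.32 → 10⁻ᴺ ≤ 5.756e-06, so N ≥ 5.24.
N = 5 would give 0.556 m (too coarse); N = 6 gives 0.0556 m ≤ 0.32 m.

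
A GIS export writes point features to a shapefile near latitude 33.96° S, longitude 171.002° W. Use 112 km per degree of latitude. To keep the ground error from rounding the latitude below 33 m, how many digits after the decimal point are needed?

4

One degree of latitude covers 112000 m.
Rounding to N decimal places gives at most 0.5 × 10⁻ᴺ degrees of error, i.e. 0.5 × 10⁻ᴺ × 112000 m.
Need 0.5 × 112000 × 10⁻ᴺ ≤ 33 → 10⁻ᴺ ≤ 5.893e-04, so N ≥ 3.23.
So 4 decimal places suffice (5.6 m); 3 would allow up to 56 m.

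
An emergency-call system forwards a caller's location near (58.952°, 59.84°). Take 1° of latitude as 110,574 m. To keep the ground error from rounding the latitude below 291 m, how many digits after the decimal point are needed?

3 decimal places

One degree of latitude covers 110574 m.
Rounding to N decimal places gives at most 0.5 × 10⁻ᴺ degrees of error, i.e. 0.5 × 10⁻ᴺ × 110574 m.
Setting 55287 × 10⁻ᴺ ≤ 291 gives 10ᴺ ≥ 190, i.e. N ≥ 2.28.
At 2 places the error can reach 553 m, but 3 places keeps it to 55.3 m.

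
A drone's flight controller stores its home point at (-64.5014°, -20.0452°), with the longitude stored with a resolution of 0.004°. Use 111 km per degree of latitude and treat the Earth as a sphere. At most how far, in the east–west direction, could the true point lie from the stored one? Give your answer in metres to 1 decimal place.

95.6 metres

With a 0.004° grid the true value lies within half a step, ±0.004°/2 = ±0.002°, of the stored one.
Parallels shrink by cos φ, so at 64.5014° a degree of longitude is 111000 × 0.4305 ≈ 47784.3 m.
East–west error: 0.002° × 47784.3 m/° ≈ 95.5686 m.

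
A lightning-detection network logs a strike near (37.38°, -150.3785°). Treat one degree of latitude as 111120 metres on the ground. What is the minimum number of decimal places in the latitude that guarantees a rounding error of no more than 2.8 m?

5

One degree of latitude covers 111120 m.
N decimal places → at most half a unit in the last place, 0.5 × 10⁻ᴺ° = 111120/2 × 10⁻ᴺ m.
Setting 55560 × 10⁻ᴺ ≤ 2.8 gives 10ᴺ ≥ 1.984e+04, i.e. N ≥ 4.30.
At 4 places the error can reach 5.56 m, but 5 places keeps it to 0.556 m.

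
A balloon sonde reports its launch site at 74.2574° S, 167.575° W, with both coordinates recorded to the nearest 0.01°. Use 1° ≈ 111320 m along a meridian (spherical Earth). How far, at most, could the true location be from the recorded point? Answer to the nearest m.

577 m

Rounding to 2 decimal places leaves each coordinate within ±0.005° of the true value.
North–south component: 0.005° × 111320 = 556.6 m.
E–W at 74.2574°: 0.005° × 111320 × cos 74.2574° = 0.005 × 111320 × 0.2713 ≈ 151.015 m.
The two errors are perpendicular, so the maximum displacement is √(556.6² + 151.015²) ≈ 576.723 m.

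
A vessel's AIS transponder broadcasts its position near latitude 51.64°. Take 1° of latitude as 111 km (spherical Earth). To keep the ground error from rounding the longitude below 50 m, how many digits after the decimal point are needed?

At 51.64° one degree of longitude covers 111000 × cos 51.64° ≈ 111000 × 0.6206 ≈ 68886.7 m.
Rounding to N decimal places gives at most 0.5 × 10⁻ᴺ degrees of error, i.e. 0.5 × 10⁻ᴺ × 68886.7 m.
Setting 34443.3 × 10⁻ᴺ ≤ 50 gives 10ᴺ ≥ 688.9, i.e. N ≥ 2.84.
At 2 places the error can reach 344 m, but 3 places keeps it to 34.4 m.

3 decimal places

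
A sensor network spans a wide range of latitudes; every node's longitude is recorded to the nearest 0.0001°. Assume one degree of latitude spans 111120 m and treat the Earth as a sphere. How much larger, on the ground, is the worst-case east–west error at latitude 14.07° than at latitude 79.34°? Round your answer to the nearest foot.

14 feet

Rounding to 4 decimal places leaves the longitude within ±5e-05° of the true value.
At 14.07°: 5e-05° × 111120 × cos 14.07° = 5e-05 × 111120 × 0.9700 ≈ 5.3893 m.
At 79.34°: 5e-05° × 111120 × cos 79.34° = 5e-05 × 111120 × 0.1850 ≈ 1.0278 m.
Difference: 5.3893 − 1.0278 = 4.3616 m.
Converting: 4.36156 m × 3.2808 ft/m ≈ 14.31 ft.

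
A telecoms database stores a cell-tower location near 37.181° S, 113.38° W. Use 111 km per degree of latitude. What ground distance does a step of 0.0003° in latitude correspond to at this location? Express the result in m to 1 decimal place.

Along a meridian 0.0003° is 0.0003 × 111000 = 33.3 m.

33.3 m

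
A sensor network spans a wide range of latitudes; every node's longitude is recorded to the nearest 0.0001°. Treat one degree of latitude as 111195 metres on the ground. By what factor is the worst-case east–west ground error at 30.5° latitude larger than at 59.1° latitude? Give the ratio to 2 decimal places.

1.68

Rounding to 4 decimal places leaves the longitude within ±5e-05° of the true value.
At 30.5°: 5e-05° × 111195 × cos 30.5° = 5e-05 × 111195 × 0.8616 ≈ 4.7904 m.
Error at 59.1° = 5e-05° × 111195 × cos 59.1° ≈ 5.5598 × 0.5135 = 2.8552 m.
Ratio: 4.7904 / 2.8552 = cos 30.5° / cos 59.1° ≈ 1.6778.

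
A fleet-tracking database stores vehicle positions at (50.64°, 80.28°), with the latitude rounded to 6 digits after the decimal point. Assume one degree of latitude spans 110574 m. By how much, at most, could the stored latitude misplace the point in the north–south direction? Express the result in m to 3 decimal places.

Rounding to 6 decimal places leaves the latitude within ±5e-07° of the true value.
Along the meridian that is 5e-07° × 110574 m/° = 0.055287 m.

0.055 m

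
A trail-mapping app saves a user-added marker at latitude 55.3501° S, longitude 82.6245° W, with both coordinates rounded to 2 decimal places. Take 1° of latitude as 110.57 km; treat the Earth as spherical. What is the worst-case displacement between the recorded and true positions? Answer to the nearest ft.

Rounding to 2 decimal places leaves each coordinate within ±0.005° of the true value.
North–south component: 0.005° × 110570 = 552.85 m.
East–west component at 55.3501°: 0.005° × 110570 × cos 55.3501° ≈ 0.005 × 62865.7 ≈ 314.329 m.
The two errors are perpendicular, so the maximum displacement is √(552.85² + 314.329²) ≈ 635.96 m.
Converting: 635.96 m × 3.2808 ft/m ≈ 2086.5 ft.

2086 ft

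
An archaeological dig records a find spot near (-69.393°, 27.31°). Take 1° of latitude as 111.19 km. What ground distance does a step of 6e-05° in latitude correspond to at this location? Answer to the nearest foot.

6e-05° × 111190 m/° = 6.6714 m.
Converting: 6.6714 m × 3.2808 ft/m ≈ 21.888 ft.

22 feet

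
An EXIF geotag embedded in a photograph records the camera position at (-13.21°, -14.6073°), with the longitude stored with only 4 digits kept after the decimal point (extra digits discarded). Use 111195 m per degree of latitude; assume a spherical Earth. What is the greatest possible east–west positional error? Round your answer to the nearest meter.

Truncating at 4 decimal places can drop up to a full unit in the last place, so the longitude may be off by as much as 0.0001°.
One degree of longitude at 13.21° is 111195 × cos 13.21° ≈ 111195 × 0.9735 = 108253 m.
So at most 0.0001° × 108253 ≈ 10.8253 m east–west.

11 meters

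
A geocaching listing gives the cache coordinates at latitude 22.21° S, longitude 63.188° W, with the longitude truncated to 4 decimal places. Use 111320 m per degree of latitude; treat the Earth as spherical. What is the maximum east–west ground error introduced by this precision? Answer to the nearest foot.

34 feet

Truncating at 4 decimal places can drop up to a full unit in the last place, so the longitude may be off by as much as 0.0001°.
At latitude 22.21° a degree of longitude spans 111320 m × cos 22.21° = 111320 × 0.9258 ≈ 103061 m.
Maximum E–W displacement: 0.0001 × 103061 = 10.3061 m.
Converting: 10.3061 m × 3.2808 ft/m ≈ 33.813 ft.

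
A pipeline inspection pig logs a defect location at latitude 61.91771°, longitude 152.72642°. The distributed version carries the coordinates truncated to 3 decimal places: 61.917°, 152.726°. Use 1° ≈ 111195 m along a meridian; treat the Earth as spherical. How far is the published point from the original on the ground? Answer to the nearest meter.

82 meters

Δlat = 61.91771 − 61.917 = +0.00071°; Δlon = 152.72642 − 152.726 = +0.00042°.
N–S: 0.00071° × 111195 m/° = 78.9484 m.
E–W at 61.917°: 0.00042° × 111195 × cos 61.917° = 0.00042 × 111195 × 0.4708 ≈ 21.9849 m.
Distance: √(78.9484² + 21.9849²) ≈ 81.9524 m.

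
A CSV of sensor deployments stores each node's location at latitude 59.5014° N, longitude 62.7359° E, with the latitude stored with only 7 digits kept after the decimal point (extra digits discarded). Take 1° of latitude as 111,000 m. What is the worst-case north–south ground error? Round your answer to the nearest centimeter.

1 centimeters

Truncating at 7 decimal places can drop up to a full unit in the last place, so the latitude may be off by as much as 1e-07°.
North–south distance: 1e-07° × 111000 m/° = 0.0111 m.
That is 0.0111 m = 1.11 cm.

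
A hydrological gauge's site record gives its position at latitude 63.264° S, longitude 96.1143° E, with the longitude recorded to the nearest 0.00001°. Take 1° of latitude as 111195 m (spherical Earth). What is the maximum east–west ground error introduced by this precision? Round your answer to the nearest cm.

25 cm

Rounding to 5 decimal places leaves the longitude within ±5e-06° of the true value.
Parallels shrink by cos φ, so at 63.264° a degree of longitude is 111195 × 0.4499 ≈ 50024.4 m.
So at most 5e-06° × 50024.4 ≈ 0.250122 m east–west.
That is 0.250122 m = 25.012 cm.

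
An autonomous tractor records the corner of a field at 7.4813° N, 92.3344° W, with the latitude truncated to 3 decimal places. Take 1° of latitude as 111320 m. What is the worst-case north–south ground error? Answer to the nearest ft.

Truncating at 3 decimal places can drop up to a full unit in the last place, so the latitude may be off by as much as 0.001°.
Along the meridian that is 0.001° × 111320 m/° = 111.32 m.
In feet: 111.32 m ÷ 0.3048 ≈ 365.22 ft.

365 ft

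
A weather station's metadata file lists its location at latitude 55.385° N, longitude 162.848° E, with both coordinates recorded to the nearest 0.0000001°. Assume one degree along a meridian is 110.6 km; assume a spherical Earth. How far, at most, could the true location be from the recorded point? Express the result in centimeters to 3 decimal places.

0.636 centimeters

Rounding to 7 decimal places leaves each coordinate within ±5e-08° of the true value.
North–south component: 5e-08° × 110600 = 0.00553 m.
East–west component at 55.385°: 5e-08° × 110600 × cos 55.385° ≈ 5e-08 × 62827.3 ≈ 0.00314137 m.
Combining orthogonally: (0.00553² + 0.00314137²)^½ ≈ 0.00635996 m.
That is 0.00635996 m = 0.636 cm.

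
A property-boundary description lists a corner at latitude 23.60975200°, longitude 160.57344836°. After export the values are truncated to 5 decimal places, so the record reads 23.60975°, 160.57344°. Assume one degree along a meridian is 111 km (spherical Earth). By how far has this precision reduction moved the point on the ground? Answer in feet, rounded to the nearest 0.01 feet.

The latitude changed by +0.00000200° and the longitude by +0.00000836°.
North–south shift: 0.00000200 × 111000 = 0.222 m.
East–west at this latitude: 0.00000836° × 111000 × cos 23.6097° ≈ 0.00000836 × 101709 = 0.850285 m.
Distance: √(0.222² + 0.850285²) ≈ 0.878788 m.
In feet: 0.878788 m ÷ 0.3048 ≈ 2.8832 ft.

2.88 feet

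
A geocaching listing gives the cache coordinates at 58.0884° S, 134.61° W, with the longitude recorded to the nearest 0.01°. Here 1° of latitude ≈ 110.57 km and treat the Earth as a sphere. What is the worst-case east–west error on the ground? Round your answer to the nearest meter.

Rounding to 2 decimal places leaves the longitude within ±0.005° of the true value.
Parallels shrink by cos φ, so at 58.0884° a degree of longitude is 110570 × 0.5286 ≈ 58448.4 m.
Maximum E–W displacement: 0.005 × 58448.4 = 292.242 m.

292 meters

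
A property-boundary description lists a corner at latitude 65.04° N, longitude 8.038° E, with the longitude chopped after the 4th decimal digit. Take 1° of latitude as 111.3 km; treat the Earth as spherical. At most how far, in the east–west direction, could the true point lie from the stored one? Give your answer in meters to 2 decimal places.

Truncating at 4 decimal places can drop up to a full unit in the last place, so the longitude may be off by as much as 0.0001°.
Parallels shrink by cos φ, so at 65.04° a degree of longitude is 111300 × 0.4220 ≈ 46967 m.
So at most 0.0001° × 46967 ≈ 4.6967 m east–west.

4.70 meters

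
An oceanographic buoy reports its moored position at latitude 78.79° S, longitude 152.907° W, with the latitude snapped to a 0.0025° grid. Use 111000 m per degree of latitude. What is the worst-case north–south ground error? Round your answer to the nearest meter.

With a 0.0025° grid the true value lies within half a step, ±0.0025°/2 = ±0.00125°, of the stored one.
So the N–S error is at most 0.00125 × 111000 = 138.75 m.

139 meters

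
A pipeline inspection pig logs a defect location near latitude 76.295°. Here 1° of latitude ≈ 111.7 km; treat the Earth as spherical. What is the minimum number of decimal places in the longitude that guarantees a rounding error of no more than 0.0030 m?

At 76.295° one degree of longitude covers 111700 × cos 76.295° ≈ 111700 × 0.2369 ≈ 26464.3 m.
N decimal places → at most half a unit in the last place, 0.5 × 10⁻ᴺ° = 26464.3/2 × 10⁻ᴺ m.
Need 0.5 × 26464.3 × 10⁻ᴺ ≤ 0.0030 → 10⁻ᴺ ≤ 2.267e-07, so N ≥ 6.64.
N = 6 would give 0.0132 m (too coarse); N = 7 gives 0.00132 m ≤ 0.0030 m.

7 decimal places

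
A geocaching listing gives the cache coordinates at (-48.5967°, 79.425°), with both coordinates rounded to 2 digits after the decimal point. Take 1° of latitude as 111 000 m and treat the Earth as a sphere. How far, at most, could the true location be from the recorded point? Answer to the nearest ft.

Rounding to 2 decimal places leaves each coordinate within ±0.005° of the true value.
N–S: 0.005° × 111000 m/° = 555 m.
Longitude error → 0.005 × 111000 × cos 48.5967° = 0.005 × 111000 × 0.6614 ≈ 367.052 m.
The two errors are perpendicular, so the maximum displacement is √(555² + 367.052²) ≈ 665.396 m.
Converting: 665.396 m × 3.2808 ft/m ≈ 2183.1 ft.

2183 ft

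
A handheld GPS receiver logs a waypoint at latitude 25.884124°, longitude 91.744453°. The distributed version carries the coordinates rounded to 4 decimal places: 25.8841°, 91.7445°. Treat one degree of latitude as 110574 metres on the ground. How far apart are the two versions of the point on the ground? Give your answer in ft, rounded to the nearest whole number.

Δlat = 25.884124 − 25.8841 = +0.000024°; Δlon = 91.744453 − 91.7445 = -0.000047°.
North–south shift: 0.000024 × 110574 = 2.65378 m.
E–W at 25.8841°: -0.000047° × 110574 × cos 25.8841° = -0.000047 × 110574 × 0.8997 ≈ -4.67561 m.
Combined displacement = (2.65378² + 4.67561²)^½ ≈ 5.37623 m.
Converting: 5.37623 m × 3.2808 ft/m ≈ 17.639 ft.

18 ft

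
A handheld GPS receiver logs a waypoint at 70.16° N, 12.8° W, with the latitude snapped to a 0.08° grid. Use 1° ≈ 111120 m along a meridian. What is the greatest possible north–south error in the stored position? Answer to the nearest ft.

14583 ft

With a 0.08° grid the true value lies within half a step, ±0.08°/2 = ±0.04°, of the stored one.
Along the meridian that is 0.04° × 111120 m/° = 4444.8 m.
Converting: 4444.8 m × 3.2808 ft/m ≈ 14583 ft.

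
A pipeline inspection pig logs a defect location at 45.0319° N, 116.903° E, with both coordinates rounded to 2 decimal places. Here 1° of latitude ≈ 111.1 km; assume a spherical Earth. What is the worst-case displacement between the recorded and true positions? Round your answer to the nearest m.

680 m

Rounding to 2 decimal places leaves each coordinate within ±0.005° of the true value.
North–south component: 0.005° × 111100 = 555.5 m.
E–W at 45.0319°: 0.005° × 111100 × cos 45.0319° = 0.005 × 111100 × 0.7067 ≈ 392.579 m.
Worst case both components are at the extreme and orthogonal: √(555.5² + 392.579²) ≈ 680.22 m.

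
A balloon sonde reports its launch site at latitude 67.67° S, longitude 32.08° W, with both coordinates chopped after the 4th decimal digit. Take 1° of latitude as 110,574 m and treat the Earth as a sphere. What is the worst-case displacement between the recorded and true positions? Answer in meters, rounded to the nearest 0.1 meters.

Truncating at 4 decimal places can drop up to a full unit in the last place, so each coordinate may be off by as much as 0.0001°.
North–south component: 0.0001° × 110574 = 11.0574 m.
E–W at 67.67°: 0.0001° × 110574 × cos 67.67° = 0.0001 × 110574 × 0.3799 ≈ 4.20115 m.
Worst case both components are at the extreme and orthogonal: √(11.0574² + 4.20115²) ≈ 11.8286 m.

11.8 meters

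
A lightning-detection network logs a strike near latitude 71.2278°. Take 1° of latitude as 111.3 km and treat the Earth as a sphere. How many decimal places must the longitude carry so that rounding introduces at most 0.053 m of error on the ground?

At 71.2278° one degree of longitude covers 111300 × cos 71.2278° ≈ 111300 × 0.3218 ≈ 35817 m.
With N decimal places the half-ulp bound is 0.5·10⁻ᴺ°, or 0.5·10⁻ᴺ × 35817 m on the ground.
Setting 17908.5 × 10⁻ᴺ ≤ 0.053 gives 10ᴺ ≥ 3.379e+05, i.e. N ≥ 5.53.
At 5 places the error can reach 0.179 m, but 6 places keeps it to 0.0179 m.

6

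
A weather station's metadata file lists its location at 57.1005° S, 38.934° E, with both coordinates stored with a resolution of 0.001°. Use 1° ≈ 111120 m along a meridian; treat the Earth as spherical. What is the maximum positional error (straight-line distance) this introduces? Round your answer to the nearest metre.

63 metres

With a 0.001° grid the true value lies within half a step, ±0.001°/2 = ±0.0005°, of the stored one.
N–S: 0.0005° × 111120 m/° = 55.56 m.
Longitude error → 0.0005 × 111120 × cos 57.1005° = 0.0005 × 111120 × 0.5432 ≈ 30.1784 m.
Combining orthogonally: (55.56² + 30.1784²)^½ ≈ 63.227 m.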